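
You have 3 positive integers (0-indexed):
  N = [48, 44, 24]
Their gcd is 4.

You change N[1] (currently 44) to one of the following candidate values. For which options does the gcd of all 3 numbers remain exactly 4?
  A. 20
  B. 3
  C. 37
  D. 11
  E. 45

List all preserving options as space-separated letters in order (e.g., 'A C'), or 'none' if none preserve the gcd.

Answer: A

Derivation:
Old gcd = 4; gcd of others (without N[1]) = 24
New gcd for candidate v: gcd(24, v). Preserves old gcd iff gcd(24, v) = 4.
  Option A: v=20, gcd(24,20)=4 -> preserves
  Option B: v=3, gcd(24,3)=3 -> changes
  Option C: v=37, gcd(24,37)=1 -> changes
  Option D: v=11, gcd(24,11)=1 -> changes
  Option E: v=45, gcd(24,45)=3 -> changes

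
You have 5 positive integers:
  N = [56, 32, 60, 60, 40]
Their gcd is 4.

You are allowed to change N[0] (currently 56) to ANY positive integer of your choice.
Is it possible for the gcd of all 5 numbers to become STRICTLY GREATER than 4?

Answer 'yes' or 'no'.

Answer: no

Derivation:
Current gcd = 4
gcd of all OTHER numbers (without N[0]=56): gcd([32, 60, 60, 40]) = 4
The new gcd after any change is gcd(4, new_value).
This can be at most 4.
Since 4 = old gcd 4, the gcd can only stay the same or decrease.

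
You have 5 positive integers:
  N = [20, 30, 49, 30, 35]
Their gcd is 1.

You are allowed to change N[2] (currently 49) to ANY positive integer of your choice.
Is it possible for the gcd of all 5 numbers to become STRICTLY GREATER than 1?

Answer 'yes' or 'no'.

Current gcd = 1
gcd of all OTHER numbers (without N[2]=49): gcd([20, 30, 30, 35]) = 5
The new gcd after any change is gcd(5, new_value).
This can be at most 5.
Since 5 > old gcd 1, the gcd CAN increase (e.g., set N[2] = 5).

Answer: yes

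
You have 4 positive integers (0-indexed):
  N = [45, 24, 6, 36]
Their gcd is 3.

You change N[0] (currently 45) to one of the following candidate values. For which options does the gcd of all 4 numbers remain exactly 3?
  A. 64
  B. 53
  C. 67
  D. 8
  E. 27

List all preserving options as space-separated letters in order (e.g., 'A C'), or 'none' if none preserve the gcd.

Answer: E

Derivation:
Old gcd = 3; gcd of others (without N[0]) = 6
New gcd for candidate v: gcd(6, v). Preserves old gcd iff gcd(6, v) = 3.
  Option A: v=64, gcd(6,64)=2 -> changes
  Option B: v=53, gcd(6,53)=1 -> changes
  Option C: v=67, gcd(6,67)=1 -> changes
  Option D: v=8, gcd(6,8)=2 -> changes
  Option E: v=27, gcd(6,27)=3 -> preserves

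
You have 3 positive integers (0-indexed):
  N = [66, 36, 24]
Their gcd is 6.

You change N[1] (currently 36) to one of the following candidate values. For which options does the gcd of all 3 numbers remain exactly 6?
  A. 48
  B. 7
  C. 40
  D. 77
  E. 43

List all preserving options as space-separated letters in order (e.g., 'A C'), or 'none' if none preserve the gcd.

Answer: A

Derivation:
Old gcd = 6; gcd of others (without N[1]) = 6
New gcd for candidate v: gcd(6, v). Preserves old gcd iff gcd(6, v) = 6.
  Option A: v=48, gcd(6,48)=6 -> preserves
  Option B: v=7, gcd(6,7)=1 -> changes
  Option C: v=40, gcd(6,40)=2 -> changes
  Option D: v=77, gcd(6,77)=1 -> changes
  Option E: v=43, gcd(6,43)=1 -> changes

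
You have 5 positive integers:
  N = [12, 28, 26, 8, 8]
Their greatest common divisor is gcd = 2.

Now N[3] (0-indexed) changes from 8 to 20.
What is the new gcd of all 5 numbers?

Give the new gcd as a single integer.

Numbers: [12, 28, 26, 8, 8], gcd = 2
Change: index 3, 8 -> 20
gcd of the OTHER numbers (without index 3): gcd([12, 28, 26, 8]) = 2
New gcd = gcd(g_others, new_val) = gcd(2, 20) = 2

Answer: 2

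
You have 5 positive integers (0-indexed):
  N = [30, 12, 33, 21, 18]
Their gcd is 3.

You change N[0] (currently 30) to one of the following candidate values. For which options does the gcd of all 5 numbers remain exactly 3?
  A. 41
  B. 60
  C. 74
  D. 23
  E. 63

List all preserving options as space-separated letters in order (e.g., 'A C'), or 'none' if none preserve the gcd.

Answer: B E

Derivation:
Old gcd = 3; gcd of others (without N[0]) = 3
New gcd for candidate v: gcd(3, v). Preserves old gcd iff gcd(3, v) = 3.
  Option A: v=41, gcd(3,41)=1 -> changes
  Option B: v=60, gcd(3,60)=3 -> preserves
  Option C: v=74, gcd(3,74)=1 -> changes
  Option D: v=23, gcd(3,23)=1 -> changes
  Option E: v=63, gcd(3,63)=3 -> preserves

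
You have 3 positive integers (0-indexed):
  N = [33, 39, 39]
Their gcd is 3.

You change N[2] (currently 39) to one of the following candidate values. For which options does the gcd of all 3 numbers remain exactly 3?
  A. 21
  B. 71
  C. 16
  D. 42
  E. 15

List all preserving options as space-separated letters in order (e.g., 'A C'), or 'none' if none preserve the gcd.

Old gcd = 3; gcd of others (without N[2]) = 3
New gcd for candidate v: gcd(3, v). Preserves old gcd iff gcd(3, v) = 3.
  Option A: v=21, gcd(3,21)=3 -> preserves
  Option B: v=71, gcd(3,71)=1 -> changes
  Option C: v=16, gcd(3,16)=1 -> changes
  Option D: v=42, gcd(3,42)=3 -> preserves
  Option E: v=15, gcd(3,15)=3 -> preserves

Answer: A D E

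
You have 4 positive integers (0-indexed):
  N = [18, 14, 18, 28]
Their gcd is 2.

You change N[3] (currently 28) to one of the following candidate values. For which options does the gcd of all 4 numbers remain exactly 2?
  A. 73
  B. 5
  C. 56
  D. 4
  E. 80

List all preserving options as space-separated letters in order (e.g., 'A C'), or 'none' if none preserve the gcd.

Answer: C D E

Derivation:
Old gcd = 2; gcd of others (without N[3]) = 2
New gcd for candidate v: gcd(2, v). Preserves old gcd iff gcd(2, v) = 2.
  Option A: v=73, gcd(2,73)=1 -> changes
  Option B: v=5, gcd(2,5)=1 -> changes
  Option C: v=56, gcd(2,56)=2 -> preserves
  Option D: v=4, gcd(2,4)=2 -> preserves
  Option E: v=80, gcd(2,80)=2 -> preserves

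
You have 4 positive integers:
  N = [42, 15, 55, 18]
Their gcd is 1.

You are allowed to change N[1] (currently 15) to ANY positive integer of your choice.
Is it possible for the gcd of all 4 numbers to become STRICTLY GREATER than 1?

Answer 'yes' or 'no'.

Answer: no

Derivation:
Current gcd = 1
gcd of all OTHER numbers (without N[1]=15): gcd([42, 55, 18]) = 1
The new gcd after any change is gcd(1, new_value).
This can be at most 1.
Since 1 = old gcd 1, the gcd can only stay the same or decrease.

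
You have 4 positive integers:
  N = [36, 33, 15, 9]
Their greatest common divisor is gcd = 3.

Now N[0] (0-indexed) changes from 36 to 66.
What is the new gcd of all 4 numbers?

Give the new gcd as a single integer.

Answer: 3

Derivation:
Numbers: [36, 33, 15, 9], gcd = 3
Change: index 0, 36 -> 66
gcd of the OTHER numbers (without index 0): gcd([33, 15, 9]) = 3
New gcd = gcd(g_others, new_val) = gcd(3, 66) = 3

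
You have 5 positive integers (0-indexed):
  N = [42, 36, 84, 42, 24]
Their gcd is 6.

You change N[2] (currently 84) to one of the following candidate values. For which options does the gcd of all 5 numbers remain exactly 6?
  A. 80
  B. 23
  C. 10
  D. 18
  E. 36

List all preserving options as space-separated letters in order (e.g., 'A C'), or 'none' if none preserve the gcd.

Answer: D E

Derivation:
Old gcd = 6; gcd of others (without N[2]) = 6
New gcd for candidate v: gcd(6, v). Preserves old gcd iff gcd(6, v) = 6.
  Option A: v=80, gcd(6,80)=2 -> changes
  Option B: v=23, gcd(6,23)=1 -> changes
  Option C: v=10, gcd(6,10)=2 -> changes
  Option D: v=18, gcd(6,18)=6 -> preserves
  Option E: v=36, gcd(6,36)=6 -> preserves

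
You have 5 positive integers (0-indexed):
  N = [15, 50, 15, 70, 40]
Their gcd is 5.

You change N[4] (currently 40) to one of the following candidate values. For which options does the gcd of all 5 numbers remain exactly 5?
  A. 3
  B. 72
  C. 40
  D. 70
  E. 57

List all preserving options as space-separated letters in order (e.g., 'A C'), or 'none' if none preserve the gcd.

Answer: C D

Derivation:
Old gcd = 5; gcd of others (without N[4]) = 5
New gcd for candidate v: gcd(5, v). Preserves old gcd iff gcd(5, v) = 5.
  Option A: v=3, gcd(5,3)=1 -> changes
  Option B: v=72, gcd(5,72)=1 -> changes
  Option C: v=40, gcd(5,40)=5 -> preserves
  Option D: v=70, gcd(5,70)=5 -> preserves
  Option E: v=57, gcd(5,57)=1 -> changes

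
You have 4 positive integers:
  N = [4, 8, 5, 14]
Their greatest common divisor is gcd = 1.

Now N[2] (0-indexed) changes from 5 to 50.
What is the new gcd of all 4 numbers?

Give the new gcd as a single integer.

Answer: 2

Derivation:
Numbers: [4, 8, 5, 14], gcd = 1
Change: index 2, 5 -> 50
gcd of the OTHER numbers (without index 2): gcd([4, 8, 14]) = 2
New gcd = gcd(g_others, new_val) = gcd(2, 50) = 2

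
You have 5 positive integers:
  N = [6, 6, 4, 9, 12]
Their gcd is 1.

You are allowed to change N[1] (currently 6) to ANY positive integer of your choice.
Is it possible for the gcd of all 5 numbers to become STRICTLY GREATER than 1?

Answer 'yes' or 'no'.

Answer: no

Derivation:
Current gcd = 1
gcd of all OTHER numbers (without N[1]=6): gcd([6, 4, 9, 12]) = 1
The new gcd after any change is gcd(1, new_value).
This can be at most 1.
Since 1 = old gcd 1, the gcd can only stay the same or decrease.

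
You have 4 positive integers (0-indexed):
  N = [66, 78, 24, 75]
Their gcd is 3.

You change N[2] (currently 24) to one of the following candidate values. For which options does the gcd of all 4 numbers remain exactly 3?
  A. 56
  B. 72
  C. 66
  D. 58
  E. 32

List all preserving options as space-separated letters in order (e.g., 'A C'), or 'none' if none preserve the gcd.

Old gcd = 3; gcd of others (without N[2]) = 3
New gcd for candidate v: gcd(3, v). Preserves old gcd iff gcd(3, v) = 3.
  Option A: v=56, gcd(3,56)=1 -> changes
  Option B: v=72, gcd(3,72)=3 -> preserves
  Option C: v=66, gcd(3,66)=3 -> preserves
  Option D: v=58, gcd(3,58)=1 -> changes
  Option E: v=32, gcd(3,32)=1 -> changes

Answer: B C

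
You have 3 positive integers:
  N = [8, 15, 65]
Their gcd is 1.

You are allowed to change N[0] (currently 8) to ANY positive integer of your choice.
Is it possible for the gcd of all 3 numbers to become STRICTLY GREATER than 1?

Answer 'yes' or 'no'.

Current gcd = 1
gcd of all OTHER numbers (without N[0]=8): gcd([15, 65]) = 5
The new gcd after any change is gcd(5, new_value).
This can be at most 5.
Since 5 > old gcd 1, the gcd CAN increase (e.g., set N[0] = 5).

Answer: yes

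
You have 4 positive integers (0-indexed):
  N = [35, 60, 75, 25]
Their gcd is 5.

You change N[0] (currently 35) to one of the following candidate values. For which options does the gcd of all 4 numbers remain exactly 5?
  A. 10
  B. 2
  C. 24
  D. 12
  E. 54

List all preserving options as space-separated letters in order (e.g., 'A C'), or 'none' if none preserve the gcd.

Answer: A

Derivation:
Old gcd = 5; gcd of others (without N[0]) = 5
New gcd for candidate v: gcd(5, v). Preserves old gcd iff gcd(5, v) = 5.
  Option A: v=10, gcd(5,10)=5 -> preserves
  Option B: v=2, gcd(5,2)=1 -> changes
  Option C: v=24, gcd(5,24)=1 -> changes
  Option D: v=12, gcd(5,12)=1 -> changes
  Option E: v=54, gcd(5,54)=1 -> changes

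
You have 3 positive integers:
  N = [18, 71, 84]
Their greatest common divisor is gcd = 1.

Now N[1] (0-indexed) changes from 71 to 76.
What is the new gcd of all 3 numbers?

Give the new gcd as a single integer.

Answer: 2

Derivation:
Numbers: [18, 71, 84], gcd = 1
Change: index 1, 71 -> 76
gcd of the OTHER numbers (without index 1): gcd([18, 84]) = 6
New gcd = gcd(g_others, new_val) = gcd(6, 76) = 2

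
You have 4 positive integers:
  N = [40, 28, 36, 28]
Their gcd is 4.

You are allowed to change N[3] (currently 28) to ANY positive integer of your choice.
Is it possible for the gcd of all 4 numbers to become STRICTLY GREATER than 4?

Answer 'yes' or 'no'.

Current gcd = 4
gcd of all OTHER numbers (without N[3]=28): gcd([40, 28, 36]) = 4
The new gcd after any change is gcd(4, new_value).
This can be at most 4.
Since 4 = old gcd 4, the gcd can only stay the same or decrease.

Answer: no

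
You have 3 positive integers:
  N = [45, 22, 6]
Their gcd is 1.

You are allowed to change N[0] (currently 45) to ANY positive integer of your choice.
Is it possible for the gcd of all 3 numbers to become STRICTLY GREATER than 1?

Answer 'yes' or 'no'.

Current gcd = 1
gcd of all OTHER numbers (without N[0]=45): gcd([22, 6]) = 2
The new gcd after any change is gcd(2, new_value).
This can be at most 2.
Since 2 > old gcd 1, the gcd CAN increase (e.g., set N[0] = 2).

Answer: yes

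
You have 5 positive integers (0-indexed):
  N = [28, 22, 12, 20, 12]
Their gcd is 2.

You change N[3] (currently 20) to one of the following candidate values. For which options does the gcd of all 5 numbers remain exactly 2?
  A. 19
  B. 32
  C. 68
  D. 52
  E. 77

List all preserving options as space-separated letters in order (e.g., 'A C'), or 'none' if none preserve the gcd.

Answer: B C D

Derivation:
Old gcd = 2; gcd of others (without N[3]) = 2
New gcd for candidate v: gcd(2, v). Preserves old gcd iff gcd(2, v) = 2.
  Option A: v=19, gcd(2,19)=1 -> changes
  Option B: v=32, gcd(2,32)=2 -> preserves
  Option C: v=68, gcd(2,68)=2 -> preserves
  Option D: v=52, gcd(2,52)=2 -> preserves
  Option E: v=77, gcd(2,77)=1 -> changes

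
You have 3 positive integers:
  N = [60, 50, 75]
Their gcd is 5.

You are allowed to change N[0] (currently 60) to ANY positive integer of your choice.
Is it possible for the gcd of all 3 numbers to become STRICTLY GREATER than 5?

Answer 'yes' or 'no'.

Answer: yes

Derivation:
Current gcd = 5
gcd of all OTHER numbers (without N[0]=60): gcd([50, 75]) = 25
The new gcd after any change is gcd(25, new_value).
This can be at most 25.
Since 25 > old gcd 5, the gcd CAN increase (e.g., set N[0] = 25).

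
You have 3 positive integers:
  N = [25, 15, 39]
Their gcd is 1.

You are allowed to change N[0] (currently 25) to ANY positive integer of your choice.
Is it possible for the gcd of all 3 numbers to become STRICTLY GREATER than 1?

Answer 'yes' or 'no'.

Current gcd = 1
gcd of all OTHER numbers (without N[0]=25): gcd([15, 39]) = 3
The new gcd after any change is gcd(3, new_value).
This can be at most 3.
Since 3 > old gcd 1, the gcd CAN increase (e.g., set N[0] = 3).

Answer: yes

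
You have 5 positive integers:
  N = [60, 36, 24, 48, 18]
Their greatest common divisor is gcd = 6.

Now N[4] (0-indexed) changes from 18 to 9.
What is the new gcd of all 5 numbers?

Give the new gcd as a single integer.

Numbers: [60, 36, 24, 48, 18], gcd = 6
Change: index 4, 18 -> 9
gcd of the OTHER numbers (without index 4): gcd([60, 36, 24, 48]) = 12
New gcd = gcd(g_others, new_val) = gcd(12, 9) = 3

Answer: 3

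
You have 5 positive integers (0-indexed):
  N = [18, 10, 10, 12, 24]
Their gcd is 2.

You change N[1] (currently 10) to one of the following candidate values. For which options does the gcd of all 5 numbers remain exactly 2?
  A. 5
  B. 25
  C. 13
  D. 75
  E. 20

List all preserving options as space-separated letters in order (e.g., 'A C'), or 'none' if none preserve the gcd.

Old gcd = 2; gcd of others (without N[1]) = 2
New gcd for candidate v: gcd(2, v). Preserves old gcd iff gcd(2, v) = 2.
  Option A: v=5, gcd(2,5)=1 -> changes
  Option B: v=25, gcd(2,25)=1 -> changes
  Option C: v=13, gcd(2,13)=1 -> changes
  Option D: v=75, gcd(2,75)=1 -> changes
  Option E: v=20, gcd(2,20)=2 -> preserves

Answer: E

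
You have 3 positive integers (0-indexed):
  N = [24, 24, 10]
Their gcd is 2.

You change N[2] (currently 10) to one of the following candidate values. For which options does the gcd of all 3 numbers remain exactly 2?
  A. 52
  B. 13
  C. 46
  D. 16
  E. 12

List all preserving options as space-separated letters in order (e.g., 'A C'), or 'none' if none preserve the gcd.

Old gcd = 2; gcd of others (without N[2]) = 24
New gcd for candidate v: gcd(24, v). Preserves old gcd iff gcd(24, v) = 2.
  Option A: v=52, gcd(24,52)=4 -> changes
  Option B: v=13, gcd(24,13)=1 -> changes
  Option C: v=46, gcd(24,46)=2 -> preserves
  Option D: v=16, gcd(24,16)=8 -> changes
  Option E: v=12, gcd(24,12)=12 -> changes

Answer: C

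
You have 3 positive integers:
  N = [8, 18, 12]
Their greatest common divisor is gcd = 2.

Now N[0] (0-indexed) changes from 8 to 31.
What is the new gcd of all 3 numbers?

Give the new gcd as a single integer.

Numbers: [8, 18, 12], gcd = 2
Change: index 0, 8 -> 31
gcd of the OTHER numbers (without index 0): gcd([18, 12]) = 6
New gcd = gcd(g_others, new_val) = gcd(6, 31) = 1

Answer: 1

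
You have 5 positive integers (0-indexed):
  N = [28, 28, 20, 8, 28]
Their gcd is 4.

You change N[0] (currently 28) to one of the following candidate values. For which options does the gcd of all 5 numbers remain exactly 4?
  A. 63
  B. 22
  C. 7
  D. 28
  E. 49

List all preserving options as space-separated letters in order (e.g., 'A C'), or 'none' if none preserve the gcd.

Old gcd = 4; gcd of others (without N[0]) = 4
New gcd for candidate v: gcd(4, v). Preserves old gcd iff gcd(4, v) = 4.
  Option A: v=63, gcd(4,63)=1 -> changes
  Option B: v=22, gcd(4,22)=2 -> changes
  Option C: v=7, gcd(4,7)=1 -> changes
  Option D: v=28, gcd(4,28)=4 -> preserves
  Option E: v=49, gcd(4,49)=1 -> changes

Answer: D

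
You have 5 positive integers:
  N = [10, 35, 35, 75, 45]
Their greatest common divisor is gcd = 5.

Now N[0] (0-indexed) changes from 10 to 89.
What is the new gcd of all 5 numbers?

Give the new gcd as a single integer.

Answer: 1

Derivation:
Numbers: [10, 35, 35, 75, 45], gcd = 5
Change: index 0, 10 -> 89
gcd of the OTHER numbers (without index 0): gcd([35, 35, 75, 45]) = 5
New gcd = gcd(g_others, new_val) = gcd(5, 89) = 1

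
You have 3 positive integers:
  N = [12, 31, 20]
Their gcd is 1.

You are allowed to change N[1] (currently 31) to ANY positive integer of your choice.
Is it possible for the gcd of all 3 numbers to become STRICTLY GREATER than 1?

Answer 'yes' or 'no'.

Current gcd = 1
gcd of all OTHER numbers (without N[1]=31): gcd([12, 20]) = 4
The new gcd after any change is gcd(4, new_value).
This can be at most 4.
Since 4 > old gcd 1, the gcd CAN increase (e.g., set N[1] = 4).

Answer: yes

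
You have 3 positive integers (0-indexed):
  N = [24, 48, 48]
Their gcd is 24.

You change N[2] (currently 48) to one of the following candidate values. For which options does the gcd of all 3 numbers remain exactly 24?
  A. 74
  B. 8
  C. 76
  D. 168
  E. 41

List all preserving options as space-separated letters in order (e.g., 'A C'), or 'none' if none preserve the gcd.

Answer: D

Derivation:
Old gcd = 24; gcd of others (without N[2]) = 24
New gcd for candidate v: gcd(24, v). Preserves old gcd iff gcd(24, v) = 24.
  Option A: v=74, gcd(24,74)=2 -> changes
  Option B: v=8, gcd(24,8)=8 -> changes
  Option C: v=76, gcd(24,76)=4 -> changes
  Option D: v=168, gcd(24,168)=24 -> preserves
  Option E: v=41, gcd(24,41)=1 -> changes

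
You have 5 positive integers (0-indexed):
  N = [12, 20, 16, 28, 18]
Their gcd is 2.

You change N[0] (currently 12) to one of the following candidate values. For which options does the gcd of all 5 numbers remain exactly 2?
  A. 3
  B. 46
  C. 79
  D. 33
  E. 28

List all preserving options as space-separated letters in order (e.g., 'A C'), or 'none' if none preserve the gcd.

Old gcd = 2; gcd of others (without N[0]) = 2
New gcd for candidate v: gcd(2, v). Preserves old gcd iff gcd(2, v) = 2.
  Option A: v=3, gcd(2,3)=1 -> changes
  Option B: v=46, gcd(2,46)=2 -> preserves
  Option C: v=79, gcd(2,79)=1 -> changes
  Option D: v=33, gcd(2,33)=1 -> changes
  Option E: v=28, gcd(2,28)=2 -> preserves

Answer: B E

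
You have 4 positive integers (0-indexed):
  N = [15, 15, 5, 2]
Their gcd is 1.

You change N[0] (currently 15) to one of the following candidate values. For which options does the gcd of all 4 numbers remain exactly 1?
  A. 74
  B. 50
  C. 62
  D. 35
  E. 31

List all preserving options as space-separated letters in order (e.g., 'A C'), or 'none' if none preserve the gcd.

Old gcd = 1; gcd of others (without N[0]) = 1
New gcd for candidate v: gcd(1, v). Preserves old gcd iff gcd(1, v) = 1.
  Option A: v=74, gcd(1,74)=1 -> preserves
  Option B: v=50, gcd(1,50)=1 -> preserves
  Option C: v=62, gcd(1,62)=1 -> preserves
  Option D: v=35, gcd(1,35)=1 -> preserves
  Option E: v=31, gcd(1,31)=1 -> preserves

Answer: A B C D E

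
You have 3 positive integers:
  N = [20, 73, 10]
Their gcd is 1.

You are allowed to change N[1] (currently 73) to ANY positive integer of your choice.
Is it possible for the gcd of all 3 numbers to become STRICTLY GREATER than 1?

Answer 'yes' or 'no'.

Current gcd = 1
gcd of all OTHER numbers (without N[1]=73): gcd([20, 10]) = 10
The new gcd after any change is gcd(10, new_value).
This can be at most 10.
Since 10 > old gcd 1, the gcd CAN increase (e.g., set N[1] = 10).

Answer: yes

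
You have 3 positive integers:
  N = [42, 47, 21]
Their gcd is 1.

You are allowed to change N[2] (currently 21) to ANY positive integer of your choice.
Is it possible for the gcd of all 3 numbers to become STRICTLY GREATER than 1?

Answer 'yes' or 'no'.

Current gcd = 1
gcd of all OTHER numbers (without N[2]=21): gcd([42, 47]) = 1
The new gcd after any change is gcd(1, new_value).
This can be at most 1.
Since 1 = old gcd 1, the gcd can only stay the same or decrease.

Answer: no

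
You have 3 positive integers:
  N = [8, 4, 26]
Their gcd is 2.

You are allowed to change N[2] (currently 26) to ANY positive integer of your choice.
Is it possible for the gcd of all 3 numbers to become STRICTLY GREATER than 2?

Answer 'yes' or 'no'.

Answer: yes

Derivation:
Current gcd = 2
gcd of all OTHER numbers (without N[2]=26): gcd([8, 4]) = 4
The new gcd after any change is gcd(4, new_value).
This can be at most 4.
Since 4 > old gcd 2, the gcd CAN increase (e.g., set N[2] = 4).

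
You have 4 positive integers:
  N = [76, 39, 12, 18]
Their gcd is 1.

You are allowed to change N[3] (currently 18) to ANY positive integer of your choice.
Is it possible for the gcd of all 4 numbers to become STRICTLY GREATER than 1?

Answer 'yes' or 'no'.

Answer: no

Derivation:
Current gcd = 1
gcd of all OTHER numbers (without N[3]=18): gcd([76, 39, 12]) = 1
The new gcd after any change is gcd(1, new_value).
This can be at most 1.
Since 1 = old gcd 1, the gcd can only stay the same or decrease.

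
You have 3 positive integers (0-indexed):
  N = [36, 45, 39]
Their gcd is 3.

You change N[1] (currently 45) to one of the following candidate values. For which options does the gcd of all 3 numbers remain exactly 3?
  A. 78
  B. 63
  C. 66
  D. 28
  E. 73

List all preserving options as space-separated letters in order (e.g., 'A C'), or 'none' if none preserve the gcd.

Answer: A B C

Derivation:
Old gcd = 3; gcd of others (without N[1]) = 3
New gcd for candidate v: gcd(3, v). Preserves old gcd iff gcd(3, v) = 3.
  Option A: v=78, gcd(3,78)=3 -> preserves
  Option B: v=63, gcd(3,63)=3 -> preserves
  Option C: v=66, gcd(3,66)=3 -> preserves
  Option D: v=28, gcd(3,28)=1 -> changes
  Option E: v=73, gcd(3,73)=1 -> changes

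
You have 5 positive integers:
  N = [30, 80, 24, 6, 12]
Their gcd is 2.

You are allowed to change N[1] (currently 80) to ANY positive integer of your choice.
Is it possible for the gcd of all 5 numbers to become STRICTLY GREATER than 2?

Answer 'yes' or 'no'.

Answer: yes

Derivation:
Current gcd = 2
gcd of all OTHER numbers (without N[1]=80): gcd([30, 24, 6, 12]) = 6
The new gcd after any change is gcd(6, new_value).
This can be at most 6.
Since 6 > old gcd 2, the gcd CAN increase (e.g., set N[1] = 6).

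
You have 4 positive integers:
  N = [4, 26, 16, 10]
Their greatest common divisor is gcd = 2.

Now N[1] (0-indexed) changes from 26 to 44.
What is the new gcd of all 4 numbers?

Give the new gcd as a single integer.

Numbers: [4, 26, 16, 10], gcd = 2
Change: index 1, 26 -> 44
gcd of the OTHER numbers (without index 1): gcd([4, 16, 10]) = 2
New gcd = gcd(g_others, new_val) = gcd(2, 44) = 2

Answer: 2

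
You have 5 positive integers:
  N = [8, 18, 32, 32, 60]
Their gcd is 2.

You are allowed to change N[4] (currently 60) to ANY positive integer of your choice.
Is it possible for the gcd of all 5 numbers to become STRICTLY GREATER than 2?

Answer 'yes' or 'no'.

Current gcd = 2
gcd of all OTHER numbers (without N[4]=60): gcd([8, 18, 32, 32]) = 2
The new gcd after any change is gcd(2, new_value).
This can be at most 2.
Since 2 = old gcd 2, the gcd can only stay the same or decrease.

Answer: no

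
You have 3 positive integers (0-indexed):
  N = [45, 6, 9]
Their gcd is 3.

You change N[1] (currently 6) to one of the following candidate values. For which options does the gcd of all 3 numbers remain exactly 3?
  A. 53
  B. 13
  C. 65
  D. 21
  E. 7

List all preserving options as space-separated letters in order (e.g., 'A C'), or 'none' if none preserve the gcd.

Answer: D

Derivation:
Old gcd = 3; gcd of others (without N[1]) = 9
New gcd for candidate v: gcd(9, v). Preserves old gcd iff gcd(9, v) = 3.
  Option A: v=53, gcd(9,53)=1 -> changes
  Option B: v=13, gcd(9,13)=1 -> changes
  Option C: v=65, gcd(9,65)=1 -> changes
  Option D: v=21, gcd(9,21)=3 -> preserves
  Option E: v=7, gcd(9,7)=1 -> changes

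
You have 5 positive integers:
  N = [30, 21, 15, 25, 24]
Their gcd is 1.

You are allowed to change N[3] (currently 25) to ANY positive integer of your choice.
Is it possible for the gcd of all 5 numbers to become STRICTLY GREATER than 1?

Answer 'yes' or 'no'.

Answer: yes

Derivation:
Current gcd = 1
gcd of all OTHER numbers (without N[3]=25): gcd([30, 21, 15, 24]) = 3
The new gcd after any change is gcd(3, new_value).
This can be at most 3.
Since 3 > old gcd 1, the gcd CAN increase (e.g., set N[3] = 3).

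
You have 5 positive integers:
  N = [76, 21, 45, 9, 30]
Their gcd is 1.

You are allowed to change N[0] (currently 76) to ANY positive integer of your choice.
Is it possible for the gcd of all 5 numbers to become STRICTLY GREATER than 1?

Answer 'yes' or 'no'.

Answer: yes

Derivation:
Current gcd = 1
gcd of all OTHER numbers (without N[0]=76): gcd([21, 45, 9, 30]) = 3
The new gcd after any change is gcd(3, new_value).
This can be at most 3.
Since 3 > old gcd 1, the gcd CAN increase (e.g., set N[0] = 3).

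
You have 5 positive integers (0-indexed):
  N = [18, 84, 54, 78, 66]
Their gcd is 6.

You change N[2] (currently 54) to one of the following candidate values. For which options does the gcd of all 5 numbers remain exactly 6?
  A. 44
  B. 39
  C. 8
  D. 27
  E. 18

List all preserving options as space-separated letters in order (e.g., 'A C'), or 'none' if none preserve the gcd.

Answer: E

Derivation:
Old gcd = 6; gcd of others (without N[2]) = 6
New gcd for candidate v: gcd(6, v). Preserves old gcd iff gcd(6, v) = 6.
  Option A: v=44, gcd(6,44)=2 -> changes
  Option B: v=39, gcd(6,39)=3 -> changes
  Option C: v=8, gcd(6,8)=2 -> changes
  Option D: v=27, gcd(6,27)=3 -> changes
  Option E: v=18, gcd(6,18)=6 -> preserves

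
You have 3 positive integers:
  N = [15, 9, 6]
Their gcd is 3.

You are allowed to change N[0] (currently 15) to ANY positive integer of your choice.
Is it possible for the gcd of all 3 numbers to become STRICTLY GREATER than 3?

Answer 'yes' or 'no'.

Current gcd = 3
gcd of all OTHER numbers (without N[0]=15): gcd([9, 6]) = 3
The new gcd after any change is gcd(3, new_value).
This can be at most 3.
Since 3 = old gcd 3, the gcd can only stay the same or decrease.

Answer: no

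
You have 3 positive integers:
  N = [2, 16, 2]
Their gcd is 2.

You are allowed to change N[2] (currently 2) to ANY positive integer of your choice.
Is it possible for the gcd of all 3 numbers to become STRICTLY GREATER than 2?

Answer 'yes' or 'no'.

Current gcd = 2
gcd of all OTHER numbers (without N[2]=2): gcd([2, 16]) = 2
The new gcd after any change is gcd(2, new_value).
This can be at most 2.
Since 2 = old gcd 2, the gcd can only stay the same or decrease.

Answer: no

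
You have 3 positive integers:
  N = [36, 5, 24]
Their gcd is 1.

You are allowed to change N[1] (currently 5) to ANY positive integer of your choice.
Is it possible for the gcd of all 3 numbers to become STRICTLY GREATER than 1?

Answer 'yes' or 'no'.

Current gcd = 1
gcd of all OTHER numbers (without N[1]=5): gcd([36, 24]) = 12
The new gcd after any change is gcd(12, new_value).
This can be at most 12.
Since 12 > old gcd 1, the gcd CAN increase (e.g., set N[1] = 12).

Answer: yes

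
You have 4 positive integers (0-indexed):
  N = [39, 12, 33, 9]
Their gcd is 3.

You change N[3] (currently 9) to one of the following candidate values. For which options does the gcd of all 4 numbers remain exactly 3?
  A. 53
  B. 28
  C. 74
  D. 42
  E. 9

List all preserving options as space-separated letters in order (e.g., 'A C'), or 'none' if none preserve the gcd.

Old gcd = 3; gcd of others (without N[3]) = 3
New gcd for candidate v: gcd(3, v). Preserves old gcd iff gcd(3, v) = 3.
  Option A: v=53, gcd(3,53)=1 -> changes
  Option B: v=28, gcd(3,28)=1 -> changes
  Option C: v=74, gcd(3,74)=1 -> changes
  Option D: v=42, gcd(3,42)=3 -> preserves
  Option E: v=9, gcd(3,9)=3 -> preserves

Answer: D E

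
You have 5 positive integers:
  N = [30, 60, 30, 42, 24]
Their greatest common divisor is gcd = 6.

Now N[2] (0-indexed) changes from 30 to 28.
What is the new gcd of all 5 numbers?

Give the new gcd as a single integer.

Answer: 2

Derivation:
Numbers: [30, 60, 30, 42, 24], gcd = 6
Change: index 2, 30 -> 28
gcd of the OTHER numbers (without index 2): gcd([30, 60, 42, 24]) = 6
New gcd = gcd(g_others, new_val) = gcd(6, 28) = 2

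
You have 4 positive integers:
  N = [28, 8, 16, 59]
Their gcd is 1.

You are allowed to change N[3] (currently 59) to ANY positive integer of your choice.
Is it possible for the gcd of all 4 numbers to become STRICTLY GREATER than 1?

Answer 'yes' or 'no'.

Current gcd = 1
gcd of all OTHER numbers (without N[3]=59): gcd([28, 8, 16]) = 4
The new gcd after any change is gcd(4, new_value).
This can be at most 4.
Since 4 > old gcd 1, the gcd CAN increase (e.g., set N[3] = 4).

Answer: yes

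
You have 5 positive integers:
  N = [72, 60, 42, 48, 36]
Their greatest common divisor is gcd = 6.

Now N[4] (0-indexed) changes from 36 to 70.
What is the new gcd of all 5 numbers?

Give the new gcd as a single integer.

Numbers: [72, 60, 42, 48, 36], gcd = 6
Change: index 4, 36 -> 70
gcd of the OTHER numbers (without index 4): gcd([72, 60, 42, 48]) = 6
New gcd = gcd(g_others, new_val) = gcd(6, 70) = 2

Answer: 2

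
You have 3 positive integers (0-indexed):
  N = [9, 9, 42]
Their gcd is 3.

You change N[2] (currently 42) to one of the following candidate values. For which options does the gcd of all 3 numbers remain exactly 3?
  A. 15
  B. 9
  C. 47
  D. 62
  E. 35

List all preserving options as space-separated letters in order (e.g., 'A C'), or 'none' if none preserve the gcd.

Old gcd = 3; gcd of others (without N[2]) = 9
New gcd for candidate v: gcd(9, v). Preserves old gcd iff gcd(9, v) = 3.
  Option A: v=15, gcd(9,15)=3 -> preserves
  Option B: v=9, gcd(9,9)=9 -> changes
  Option C: v=47, gcd(9,47)=1 -> changes
  Option D: v=62, gcd(9,62)=1 -> changes
  Option E: v=35, gcd(9,35)=1 -> changes

Answer: A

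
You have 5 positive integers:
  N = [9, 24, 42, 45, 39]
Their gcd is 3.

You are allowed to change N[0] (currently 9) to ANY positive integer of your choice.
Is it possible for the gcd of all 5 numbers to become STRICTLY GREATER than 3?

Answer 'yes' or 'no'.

Answer: no

Derivation:
Current gcd = 3
gcd of all OTHER numbers (without N[0]=9): gcd([24, 42, 45, 39]) = 3
The new gcd after any change is gcd(3, new_value).
This can be at most 3.
Since 3 = old gcd 3, the gcd can only stay the same or decrease.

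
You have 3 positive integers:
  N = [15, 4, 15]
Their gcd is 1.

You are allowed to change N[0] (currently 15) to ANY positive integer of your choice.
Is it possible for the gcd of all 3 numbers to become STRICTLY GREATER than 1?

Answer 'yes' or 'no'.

Current gcd = 1
gcd of all OTHER numbers (without N[0]=15): gcd([4, 15]) = 1
The new gcd after any change is gcd(1, new_value).
This can be at most 1.
Since 1 = old gcd 1, the gcd can only stay the same or decrease.

Answer: no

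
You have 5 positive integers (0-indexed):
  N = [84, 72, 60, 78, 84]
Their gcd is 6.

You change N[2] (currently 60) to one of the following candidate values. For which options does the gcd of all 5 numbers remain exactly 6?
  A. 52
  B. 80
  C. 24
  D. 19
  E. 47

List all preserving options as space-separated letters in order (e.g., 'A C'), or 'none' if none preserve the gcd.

Old gcd = 6; gcd of others (without N[2]) = 6
New gcd for candidate v: gcd(6, v). Preserves old gcd iff gcd(6, v) = 6.
  Option A: v=52, gcd(6,52)=2 -> changes
  Option B: v=80, gcd(6,80)=2 -> changes
  Option C: v=24, gcd(6,24)=6 -> preserves
  Option D: v=19, gcd(6,19)=1 -> changes
  Option E: v=47, gcd(6,47)=1 -> changes

Answer: C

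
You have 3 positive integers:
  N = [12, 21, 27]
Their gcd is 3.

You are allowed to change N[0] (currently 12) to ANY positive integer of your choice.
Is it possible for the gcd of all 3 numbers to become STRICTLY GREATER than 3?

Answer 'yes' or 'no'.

Current gcd = 3
gcd of all OTHER numbers (without N[0]=12): gcd([21, 27]) = 3
The new gcd after any change is gcd(3, new_value).
This can be at most 3.
Since 3 = old gcd 3, the gcd can only stay the same or decrease.

Answer: no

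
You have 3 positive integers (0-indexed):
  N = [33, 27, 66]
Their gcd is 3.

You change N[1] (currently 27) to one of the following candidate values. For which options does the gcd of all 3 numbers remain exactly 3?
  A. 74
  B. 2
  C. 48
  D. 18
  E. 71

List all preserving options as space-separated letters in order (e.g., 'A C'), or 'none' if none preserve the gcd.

Old gcd = 3; gcd of others (without N[1]) = 33
New gcd for candidate v: gcd(33, v). Preserves old gcd iff gcd(33, v) = 3.
  Option A: v=74, gcd(33,74)=1 -> changes
  Option B: v=2, gcd(33,2)=1 -> changes
  Option C: v=48, gcd(33,48)=3 -> preserves
  Option D: v=18, gcd(33,18)=3 -> preserves
  Option E: v=71, gcd(33,71)=1 -> changes

Answer: C D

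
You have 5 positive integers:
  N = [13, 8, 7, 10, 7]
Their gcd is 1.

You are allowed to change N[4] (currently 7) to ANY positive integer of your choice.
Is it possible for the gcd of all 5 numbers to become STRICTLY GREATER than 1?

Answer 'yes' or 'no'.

Answer: no

Derivation:
Current gcd = 1
gcd of all OTHER numbers (without N[4]=7): gcd([13, 8, 7, 10]) = 1
The new gcd after any change is gcd(1, new_value).
This can be at most 1.
Since 1 = old gcd 1, the gcd can only stay the same or decrease.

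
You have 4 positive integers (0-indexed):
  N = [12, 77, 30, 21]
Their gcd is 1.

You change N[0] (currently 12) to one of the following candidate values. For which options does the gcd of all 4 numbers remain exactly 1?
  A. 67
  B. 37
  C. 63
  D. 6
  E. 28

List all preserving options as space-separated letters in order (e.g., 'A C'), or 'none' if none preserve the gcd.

Answer: A B C D E

Derivation:
Old gcd = 1; gcd of others (without N[0]) = 1
New gcd for candidate v: gcd(1, v). Preserves old gcd iff gcd(1, v) = 1.
  Option A: v=67, gcd(1,67)=1 -> preserves
  Option B: v=37, gcd(1,37)=1 -> preserves
  Option C: v=63, gcd(1,63)=1 -> preserves
  Option D: v=6, gcd(1,6)=1 -> preserves
  Option E: v=28, gcd(1,28)=1 -> preserves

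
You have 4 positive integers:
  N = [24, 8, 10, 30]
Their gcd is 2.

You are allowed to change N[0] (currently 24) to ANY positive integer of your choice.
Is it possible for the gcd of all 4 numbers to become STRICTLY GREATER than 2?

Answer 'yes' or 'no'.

Current gcd = 2
gcd of all OTHER numbers (without N[0]=24): gcd([8, 10, 30]) = 2
The new gcd after any change is gcd(2, new_value).
This can be at most 2.
Since 2 = old gcd 2, the gcd can only stay the same or decrease.

Answer: no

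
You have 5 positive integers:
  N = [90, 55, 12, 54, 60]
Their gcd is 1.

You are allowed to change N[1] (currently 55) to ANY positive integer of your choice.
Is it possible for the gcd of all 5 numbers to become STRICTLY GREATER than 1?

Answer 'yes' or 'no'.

Answer: yes

Derivation:
Current gcd = 1
gcd of all OTHER numbers (without N[1]=55): gcd([90, 12, 54, 60]) = 6
The new gcd after any change is gcd(6, new_value).
This can be at most 6.
Since 6 > old gcd 1, the gcd CAN increase (e.g., set N[1] = 6).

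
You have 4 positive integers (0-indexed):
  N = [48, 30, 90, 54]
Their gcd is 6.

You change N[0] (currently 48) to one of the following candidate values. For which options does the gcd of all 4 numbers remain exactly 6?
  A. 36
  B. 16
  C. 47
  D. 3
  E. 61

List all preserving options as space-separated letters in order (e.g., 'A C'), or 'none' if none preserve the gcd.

Old gcd = 6; gcd of others (without N[0]) = 6
New gcd for candidate v: gcd(6, v). Preserves old gcd iff gcd(6, v) = 6.
  Option A: v=36, gcd(6,36)=6 -> preserves
  Option B: v=16, gcd(6,16)=2 -> changes
  Option C: v=47, gcd(6,47)=1 -> changes
  Option D: v=3, gcd(6,3)=3 -> changes
  Option E: v=61, gcd(6,61)=1 -> changes

Answer: A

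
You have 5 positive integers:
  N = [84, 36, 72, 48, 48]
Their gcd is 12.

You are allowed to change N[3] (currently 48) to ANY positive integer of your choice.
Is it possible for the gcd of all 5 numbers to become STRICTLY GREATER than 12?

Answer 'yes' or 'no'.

Answer: no

Derivation:
Current gcd = 12
gcd of all OTHER numbers (without N[3]=48): gcd([84, 36, 72, 48]) = 12
The new gcd after any change is gcd(12, new_value).
This can be at most 12.
Since 12 = old gcd 12, the gcd can only stay the same or decrease.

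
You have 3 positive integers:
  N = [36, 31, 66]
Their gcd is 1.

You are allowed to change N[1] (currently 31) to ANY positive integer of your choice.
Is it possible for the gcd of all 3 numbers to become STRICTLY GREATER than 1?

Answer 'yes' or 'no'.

Current gcd = 1
gcd of all OTHER numbers (without N[1]=31): gcd([36, 66]) = 6
The new gcd after any change is gcd(6, new_value).
This can be at most 6.
Since 6 > old gcd 1, the gcd CAN increase (e.g., set N[1] = 6).

Answer: yes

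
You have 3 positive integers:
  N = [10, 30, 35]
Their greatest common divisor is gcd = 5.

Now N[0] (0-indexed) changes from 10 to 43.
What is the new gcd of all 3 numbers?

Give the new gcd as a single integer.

Answer: 1

Derivation:
Numbers: [10, 30, 35], gcd = 5
Change: index 0, 10 -> 43
gcd of the OTHER numbers (without index 0): gcd([30, 35]) = 5
New gcd = gcd(g_others, new_val) = gcd(5, 43) = 1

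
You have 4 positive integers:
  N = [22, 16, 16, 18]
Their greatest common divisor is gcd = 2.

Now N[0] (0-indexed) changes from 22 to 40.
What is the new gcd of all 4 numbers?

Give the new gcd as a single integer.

Numbers: [22, 16, 16, 18], gcd = 2
Change: index 0, 22 -> 40
gcd of the OTHER numbers (without index 0): gcd([16, 16, 18]) = 2
New gcd = gcd(g_others, new_val) = gcd(2, 40) = 2

Answer: 2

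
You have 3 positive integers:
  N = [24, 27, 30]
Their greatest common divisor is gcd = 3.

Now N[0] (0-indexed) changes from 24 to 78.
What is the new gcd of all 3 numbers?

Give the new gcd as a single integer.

Answer: 3

Derivation:
Numbers: [24, 27, 30], gcd = 3
Change: index 0, 24 -> 78
gcd of the OTHER numbers (without index 0): gcd([27, 30]) = 3
New gcd = gcd(g_others, new_val) = gcd(3, 78) = 3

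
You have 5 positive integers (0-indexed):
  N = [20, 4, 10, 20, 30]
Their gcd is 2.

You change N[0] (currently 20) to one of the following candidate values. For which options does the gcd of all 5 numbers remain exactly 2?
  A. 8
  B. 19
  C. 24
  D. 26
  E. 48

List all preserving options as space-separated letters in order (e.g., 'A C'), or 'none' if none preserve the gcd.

Old gcd = 2; gcd of others (without N[0]) = 2
New gcd for candidate v: gcd(2, v). Preserves old gcd iff gcd(2, v) = 2.
  Option A: v=8, gcd(2,8)=2 -> preserves
  Option B: v=19, gcd(2,19)=1 -> changes
  Option C: v=24, gcd(2,24)=2 -> preserves
  Option D: v=26, gcd(2,26)=2 -> preserves
  Option E: v=48, gcd(2,48)=2 -> preserves

Answer: A C D E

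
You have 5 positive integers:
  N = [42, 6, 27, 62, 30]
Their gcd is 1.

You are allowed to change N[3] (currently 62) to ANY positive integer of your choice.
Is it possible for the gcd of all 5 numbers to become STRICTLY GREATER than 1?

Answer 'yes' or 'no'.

Answer: yes

Derivation:
Current gcd = 1
gcd of all OTHER numbers (without N[3]=62): gcd([42, 6, 27, 30]) = 3
The new gcd after any change is gcd(3, new_value).
This can be at most 3.
Since 3 > old gcd 1, the gcd CAN increase (e.g., set N[3] = 3).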